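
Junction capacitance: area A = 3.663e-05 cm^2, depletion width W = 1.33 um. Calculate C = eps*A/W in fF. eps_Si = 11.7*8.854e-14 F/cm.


Step 1: eps_Si = 11.7 * 8.854e-14 = 1.035918e-12 F/cm
Step 2: W in cm = 1.33 * 1e-4 = 1.33e-04 cm
Step 3: C = 1.035918e-12 * 3.663e-05 / 1.33e-04 = 2.853058e-13 F
Step 4: C = 285.31 fF

285.31


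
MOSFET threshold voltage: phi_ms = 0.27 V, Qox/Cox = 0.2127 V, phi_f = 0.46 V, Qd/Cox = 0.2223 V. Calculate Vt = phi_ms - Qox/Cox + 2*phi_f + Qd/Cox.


Step 1: Vt = phi_ms - Qox/Cox + 2*phi_f + Qd/Cox
Step 2: Vt = 0.27 - 0.2127 + 2*0.46 + 0.2223
Step 3: Vt = 0.27 - 0.2127 + 0.92 + 0.2223
Step 4: Vt = 1.1996 V

1.1996


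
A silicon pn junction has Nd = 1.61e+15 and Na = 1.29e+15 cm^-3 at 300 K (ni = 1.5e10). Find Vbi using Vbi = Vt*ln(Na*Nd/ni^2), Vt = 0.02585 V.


Step 1: Compute Na*Nd/ni^2 = 1.29e+15 * 1.61e+15 / (1.5e10)^2 = 9.2307e+09
Step 2: ln(9.2307e+09) = 22.9458
Step 3: Vbi = 0.02585 * 22.9458 = 0.593 V

0.593


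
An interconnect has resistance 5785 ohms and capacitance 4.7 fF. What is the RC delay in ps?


Step 1: tau = R * C
Step 2: tau = 5785 * 4.7 fF = 5785 * 4.7e-15 F
Step 3: tau = 2.71895e-11 s = 27.1895 ps

27.1895


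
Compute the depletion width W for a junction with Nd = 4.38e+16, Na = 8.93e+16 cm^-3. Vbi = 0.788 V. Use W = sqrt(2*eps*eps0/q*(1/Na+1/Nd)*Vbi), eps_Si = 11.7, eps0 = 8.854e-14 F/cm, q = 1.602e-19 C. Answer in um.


Step 1: 1/Na + 1/Nd = 1/8.93e+16 + 1/4.38e+16 = 3.40293e-17
Step 2: 2*eps*eps0/q = 2*11.7*8.854e-14/1.602e-19 = 1.293281e+07
Step 3: W^2 = 1.293281e+07 * 3.40293e-17 * 0.788 = 3.46794e-10
Step 4: W = sqrt(3.46794e-10) = 1.862e-05 cm = 0.1862 um

0.1862


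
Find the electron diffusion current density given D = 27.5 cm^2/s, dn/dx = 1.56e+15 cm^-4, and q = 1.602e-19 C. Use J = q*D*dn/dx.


Step 1: J = q * D * (dn/dx)
Step 2: J = 1.602e-19 * 27.5 * 1.56e+15
Step 3: J = 6.87e-03 A/cm^2

6.87e-03


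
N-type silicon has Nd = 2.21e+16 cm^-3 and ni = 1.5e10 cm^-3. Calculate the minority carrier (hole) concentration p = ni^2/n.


Step 1: Since Nd >> ni, n ≈ Nd = 2.21e+16 cm^-3
Step 2: p = ni^2 / n = (1.5e10)^2 / 2.21e+16
Step 3: p = 2.25e20 / 2.21e+16 = 1.02e+04 cm^-3

1.02e+04


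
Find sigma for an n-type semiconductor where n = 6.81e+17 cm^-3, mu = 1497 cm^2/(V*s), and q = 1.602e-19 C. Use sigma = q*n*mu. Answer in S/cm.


Step 1: sigma = q * n * mu
Step 2: sigma = 1.602e-19 * 6.81e+17 * 1497
Step 3: sigma = 1.633e+02 S/cm

1.633e+02


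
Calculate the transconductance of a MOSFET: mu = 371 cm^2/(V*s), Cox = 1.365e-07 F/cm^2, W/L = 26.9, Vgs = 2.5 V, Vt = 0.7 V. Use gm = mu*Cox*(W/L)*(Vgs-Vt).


Step 1: Vov = Vgs - Vt = 2.5 - 0.7 = 1.8 V
Step 2: gm = mu * Cox * (W/L) * Vov
Step 3: gm = 371 * 1.365e-07 * 26.9 * 1.8 = 2.45e-03 S

2.45e-03


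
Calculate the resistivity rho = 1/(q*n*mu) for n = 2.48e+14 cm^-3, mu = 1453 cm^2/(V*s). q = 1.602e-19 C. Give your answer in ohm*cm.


Step 1: sigma = q * n * mu = 1.602e-19 * 2.48e+14 * 1453 = 5.77271e-02 S/cm
Step 2: rho = 1 / sigma = 1 / 5.77271e-02 = 17.32 ohm*cm

17.32


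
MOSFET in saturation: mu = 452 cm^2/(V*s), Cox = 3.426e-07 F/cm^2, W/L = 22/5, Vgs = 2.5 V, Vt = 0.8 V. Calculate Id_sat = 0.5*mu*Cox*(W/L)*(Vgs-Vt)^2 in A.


Step 1: Overdrive voltage Vov = Vgs - Vt = 2.5 - 0.8 = 1.7 V
Step 2: W/L = 22/5 = 4.4
Step 3: Id = 0.5 * 452 * 3.426e-07 * 4.4 * 1.7^2
Step 4: Id = 9.85e-04 A

9.85e-04


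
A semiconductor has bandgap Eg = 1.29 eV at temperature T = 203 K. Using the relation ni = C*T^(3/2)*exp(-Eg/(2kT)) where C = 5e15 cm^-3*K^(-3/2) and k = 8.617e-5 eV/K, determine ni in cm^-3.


Step 1: Compute kT = 8.617e-5 * 203 = 0.01749251 eV
Step 2: Exponent = -Eg/(2kT) = -1.29/(2*0.01749251) = -36.87292
Step 3: T^(3/2) = 203^1.5 = 2892.30
Step 4: ni = 5e15 * 2892.30 * exp(-36.87292) = 1.40e+03 cm^-3

1.40e+03


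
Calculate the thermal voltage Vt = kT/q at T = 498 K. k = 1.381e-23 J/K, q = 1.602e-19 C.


Step 1: kT = 1.381e-23 * 498 = 6.87738e-21 J
Step 2: Vt = kT/q = 6.87738e-21 / 1.602e-19
Step 3: Vt = 0.04293 V

0.04293


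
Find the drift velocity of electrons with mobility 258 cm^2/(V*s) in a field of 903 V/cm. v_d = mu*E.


Step 1: v_d = mu * E
Step 2: v_d = 258 * 903 = 232974
Step 3: v_d = 2.33e+05 cm/s

2.33e+05


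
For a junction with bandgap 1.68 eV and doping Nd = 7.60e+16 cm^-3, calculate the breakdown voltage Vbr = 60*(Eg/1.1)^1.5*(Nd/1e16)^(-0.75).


Step 1: Eg/1.1 = 1.68/1.1 = 1.527273
Step 2: (Eg/1.1)^1.5 = 1.527273^1.5 = 1.887448
Step 3: (Nd/1e16)^(-0.75) = (7.6)^(-0.75) = 0.218469
Step 4: Vbr = 60 * 1.887448 * 0.218469 = 24.7 V

24.7


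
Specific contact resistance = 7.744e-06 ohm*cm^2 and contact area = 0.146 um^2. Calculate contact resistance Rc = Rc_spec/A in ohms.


Step 1: Convert area to cm^2: 0.146 um^2 = 1.4600e-09 cm^2
Step 2: Rc = Rc_spec / A = 7.744e-06 / 1.4600e-09
Step 3: Rc = 5.30e+03 ohms

5.30e+03


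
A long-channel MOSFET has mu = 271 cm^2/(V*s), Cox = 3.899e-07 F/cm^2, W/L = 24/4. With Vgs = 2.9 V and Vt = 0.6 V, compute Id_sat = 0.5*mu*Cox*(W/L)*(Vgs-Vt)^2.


Step 1: Overdrive voltage Vov = Vgs - Vt = 2.9 - 0.6 = 2.3 V
Step 2: W/L = 24/4 = 6
Step 3: Id = 0.5 * 271 * 3.899e-07 * 6 * 2.3^2
Step 4: Id = 1.68e-03 A

1.68e-03


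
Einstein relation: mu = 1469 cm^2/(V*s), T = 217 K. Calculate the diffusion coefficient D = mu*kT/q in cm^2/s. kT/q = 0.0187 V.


Step 1: D = mu * (kT/q)
Step 2: D = 1469 * 0.0187
Step 3: D = 27.47 cm^2/s

27.47


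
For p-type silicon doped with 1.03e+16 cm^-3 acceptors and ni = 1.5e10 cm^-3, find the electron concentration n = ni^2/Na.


Step 1: Majority hole concentration p ≈ Na = 1.03e+16 cm^-3
Step 2: n = ni^2 / Na = (1.5e10)^2 / 1.03e+16
Step 3: n = 2.18e+04 cm^-3

2.18e+04


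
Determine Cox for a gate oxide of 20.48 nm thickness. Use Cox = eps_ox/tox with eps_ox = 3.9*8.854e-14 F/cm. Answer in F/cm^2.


Step 1: eps_ox = 3.9 * 8.854e-14 = 3.45306e-13 F/cm
Step 2: tox in cm = 20.48 nm * 1e-7 = 2.0480e-06 cm
Step 3: Cox = 3.45306e-13 / 2.0480e-06 = 1.69e-07 F/cm^2

1.69e-07


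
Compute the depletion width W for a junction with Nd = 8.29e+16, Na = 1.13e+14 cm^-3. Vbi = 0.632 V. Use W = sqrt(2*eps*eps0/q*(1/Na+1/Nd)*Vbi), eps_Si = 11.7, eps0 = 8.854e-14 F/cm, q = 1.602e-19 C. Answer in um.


Step 1: 1/Na + 1/Nd = 1/1.13e+14 + 1/8.29e+16 = 8.86162e-15
Step 2: 2*eps*eps0/q = 2*11.7*8.854e-14/1.602e-19 = 1.293281e+07
Step 3: W^2 = 1.293281e+07 * 8.86162e-15 * 0.632 = 7.24308e-08
Step 4: W = sqrt(7.24308e-08) = 2.691e-04 cm = 2.691 um

2.691


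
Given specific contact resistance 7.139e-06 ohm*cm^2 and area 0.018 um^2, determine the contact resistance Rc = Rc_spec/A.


Step 1: Convert area to cm^2: 0.018 um^2 = 1.8000e-10 cm^2
Step 2: Rc = Rc_spec / A = 7.139e-06 / 1.8000e-10
Step 3: Rc = 3.97e+04 ohms

3.97e+04


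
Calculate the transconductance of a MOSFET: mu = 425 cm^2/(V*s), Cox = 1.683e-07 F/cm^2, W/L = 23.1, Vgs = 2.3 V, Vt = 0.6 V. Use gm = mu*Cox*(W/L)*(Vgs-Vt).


Step 1: Vov = Vgs - Vt = 2.3 - 0.6 = 1.7 V
Step 2: gm = mu * Cox * (W/L) * Vov
Step 3: gm = 425 * 1.683e-07 * 23.1 * 1.7 = 2.81e-03 S

2.81e-03


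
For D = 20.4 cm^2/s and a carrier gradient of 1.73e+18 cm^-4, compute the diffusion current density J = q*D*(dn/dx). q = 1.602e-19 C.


Step 1: J = q * D * (dn/dx)
Step 2: J = 1.602e-19 * 20.4 * 1.73e+18
Step 3: J = 5.65e+00 A/cm^2

5.65e+00


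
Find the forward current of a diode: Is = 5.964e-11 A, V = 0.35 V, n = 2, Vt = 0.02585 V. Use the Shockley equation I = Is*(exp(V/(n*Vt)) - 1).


Step 1: V/(n*Vt) = 0.35/(2*0.02585) = 6.7698
Step 2: exp(6.7698) = 8.7114e+02
Step 3: I = 5.964e-11 * (8.7114e+02 - 1) = 5.19e-08 A

5.19e-08


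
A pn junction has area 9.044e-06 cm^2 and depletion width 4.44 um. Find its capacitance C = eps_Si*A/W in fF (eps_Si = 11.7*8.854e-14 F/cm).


Step 1: eps_Si = 11.7 * 8.854e-14 = 1.035918e-12 F/cm
Step 2: W in cm = 4.44 * 1e-4 = 4.44e-04 cm
Step 3: C = 1.035918e-12 * 9.044e-06 / 4.44e-04 = 2.110100e-14 F
Step 4: C = 21.1 fF

21.1


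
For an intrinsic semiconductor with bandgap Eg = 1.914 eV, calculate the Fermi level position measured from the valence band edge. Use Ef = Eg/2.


Step 1: For an intrinsic semiconductor, the Fermi level sits at midgap.
Step 2: Ef = Eg / 2 = 1.914 / 2 = 0.957 eV

0.957


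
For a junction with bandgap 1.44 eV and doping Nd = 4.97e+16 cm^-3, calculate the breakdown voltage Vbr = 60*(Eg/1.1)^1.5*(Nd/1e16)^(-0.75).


Step 1: Eg/1.1 = 1.44/1.1 = 1.309091
Step 2: (Eg/1.1)^1.5 = 1.309091^1.5 = 1.497803
Step 3: (Nd/1e16)^(-0.75) = (4.97)^(-0.75) = 0.300423
Step 4: Vbr = 60 * 1.497803 * 0.300423 = 27.0 V

27.0


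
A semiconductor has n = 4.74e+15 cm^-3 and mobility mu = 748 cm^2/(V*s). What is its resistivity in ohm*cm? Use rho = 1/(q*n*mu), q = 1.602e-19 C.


Step 1: sigma = q * n * mu = 1.602e-19 * 4.74e+15 * 748 = 5.67992e-01 S/cm
Step 2: rho = 1 / sigma = 1 / 5.67992e-01 = 1.761 ohm*cm

1.761


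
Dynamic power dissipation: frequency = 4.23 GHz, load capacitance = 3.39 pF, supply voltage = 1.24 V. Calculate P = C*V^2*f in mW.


Step 1: V^2 = 1.24^2 = 1.5376 V^2
Step 2: P = C*V^2*f = 3.39e-12 F * 1.5376 * 4.23e9 Hz
Step 3: P = 2.204872272e-02 W
Step 4: P = 22.049 mW

22.049


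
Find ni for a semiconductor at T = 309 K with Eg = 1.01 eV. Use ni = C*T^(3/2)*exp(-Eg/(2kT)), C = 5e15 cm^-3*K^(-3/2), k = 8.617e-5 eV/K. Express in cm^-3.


Step 1: Compute kT = 8.617e-5 * 309 = 0.02662653 eV
Step 2: Exponent = -Eg/(2kT) = -1.01/(2*0.02662653) = -18.96605
Step 3: T^(3/2) = 309^1.5 = 5431.72
Step 4: ni = 5e15 * 5431.72 * exp(-18.96605) = 1.57e+11 cm^-3

1.57e+11


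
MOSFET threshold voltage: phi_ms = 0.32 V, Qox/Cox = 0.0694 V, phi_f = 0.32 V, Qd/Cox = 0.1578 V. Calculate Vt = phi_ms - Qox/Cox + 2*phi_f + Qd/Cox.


Step 1: Vt = phi_ms - Qox/Cox + 2*phi_f + Qd/Cox
Step 2: Vt = 0.32 - 0.0694 + 2*0.32 + 0.1578
Step 3: Vt = 0.32 - 0.0694 + 0.64 + 0.1578
Step 4: Vt = 1.0484 V

1.0484


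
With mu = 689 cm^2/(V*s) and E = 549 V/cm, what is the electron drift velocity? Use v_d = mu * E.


Step 1: v_d = mu * E
Step 2: v_d = 689 * 549 = 378261
Step 3: v_d = 3.78e+05 cm/s

3.78e+05


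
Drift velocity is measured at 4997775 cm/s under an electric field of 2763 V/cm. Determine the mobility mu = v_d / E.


Step 1: mu = v_d / E
Step 2: mu = 4997775 / 2763
Step 3: mu = 1808.82 cm^2/(V*s)

1808.82


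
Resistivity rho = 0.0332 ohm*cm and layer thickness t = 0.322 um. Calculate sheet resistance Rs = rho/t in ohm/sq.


Step 1: Convert thickness to cm: t = 0.322 um = 3.2200e-05 cm
Step 2: Rs = rho / t = 0.0332 / 3.2200e-05
Step 3: Rs = 1031.1 ohm/sq

1031.1


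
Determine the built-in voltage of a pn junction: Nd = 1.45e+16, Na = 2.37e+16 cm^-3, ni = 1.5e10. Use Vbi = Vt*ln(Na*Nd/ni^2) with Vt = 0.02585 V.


Step 1: Compute Na*Nd/ni^2 = 2.37e+16 * 1.45e+16 / (1.5e10)^2 = 1.5273e+12
Step 2: ln(1.5273e+12) = 28.0545
Step 3: Vbi = 0.02585 * 28.0545 = 0.725 V

0.725


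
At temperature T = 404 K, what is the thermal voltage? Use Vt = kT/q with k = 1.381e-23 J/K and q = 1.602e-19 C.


Step 1: kT = 1.381e-23 * 404 = 5.57924e-21 J
Step 2: Vt = kT/q = 5.57924e-21 / 1.602e-19
Step 3: Vt = 0.03483 V

0.03483


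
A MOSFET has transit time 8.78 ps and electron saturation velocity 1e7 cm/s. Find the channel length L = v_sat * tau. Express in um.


Step 1: tau in seconds = 8.78 ps * 1e-12 = 8.7800e-12 s
Step 2: L = v_sat * tau = 1e7 * 8.7800e-12 = 8.7800e-05 cm
Step 3: L in um = 8.7800e-05 * 1e4 = 0.878 um

0.878


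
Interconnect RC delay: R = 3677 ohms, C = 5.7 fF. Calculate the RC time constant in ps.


Step 1: tau = R * C
Step 2: tau = 3677 * 5.7 fF = 3677 * 5.7e-15 F
Step 3: tau = 2.09589e-11 s = 20.9589 ps

20.9589


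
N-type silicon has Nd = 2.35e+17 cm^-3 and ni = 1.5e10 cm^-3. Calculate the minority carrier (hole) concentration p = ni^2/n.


Step 1: Since Nd >> ni, n ≈ Nd = 2.35e+17 cm^-3
Step 2: p = ni^2 / n = (1.5e10)^2 / 2.35e+17
Step 3: p = 2.25e20 / 2.35e+17 = 9.57e+02 cm^-3

9.57e+02


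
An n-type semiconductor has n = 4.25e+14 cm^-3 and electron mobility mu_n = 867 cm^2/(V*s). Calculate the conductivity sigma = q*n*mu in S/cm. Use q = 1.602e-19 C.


Step 1: sigma = q * n * mu
Step 2: sigma = 1.602e-19 * 4.25e+14 * 867
Step 3: sigma = 5.903e-02 S/cm

5.903e-02


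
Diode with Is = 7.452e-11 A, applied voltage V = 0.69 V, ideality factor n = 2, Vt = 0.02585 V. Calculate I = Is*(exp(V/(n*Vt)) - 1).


Step 1: V/(n*Vt) = 0.69/(2*0.02585) = 13.3462
Step 2: exp(13.3462) = 6.2543e+05
Step 3: I = 7.452e-11 * (6.2543e+05 - 1) = 4.66e-05 A

4.66e-05


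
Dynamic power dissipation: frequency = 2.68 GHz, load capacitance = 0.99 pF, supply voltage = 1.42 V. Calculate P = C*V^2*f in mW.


Step 1: V^2 = 1.42^2 = 2.0164 V^2
Step 2: P = C*V^2*f = 0.99e-12 F * 2.0164 * 2.68e9 Hz
Step 3: P = 5.34991248e-03 W
Step 4: P = 5.35 mW

5.35


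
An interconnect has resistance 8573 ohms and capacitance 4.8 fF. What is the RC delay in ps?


Step 1: tau = R * C
Step 2: tau = 8573 * 4.8 fF = 8573 * 4.8e-15 F
Step 3: tau = 4.11504e-11 s = 41.1504 ps

41.1504


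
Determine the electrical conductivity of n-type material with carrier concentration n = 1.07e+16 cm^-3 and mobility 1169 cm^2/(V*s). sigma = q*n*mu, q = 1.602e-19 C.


Step 1: sigma = q * n * mu
Step 2: sigma = 1.602e-19 * 1.07e+16 * 1169
Step 3: sigma = 2.004e+00 S/cm

2.004e+00


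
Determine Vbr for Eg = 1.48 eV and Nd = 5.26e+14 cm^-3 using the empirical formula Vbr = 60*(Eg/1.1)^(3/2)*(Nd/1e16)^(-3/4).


Step 1: Eg/1.1 = 1.48/1.1 = 1.345455
Step 2: (Eg/1.1)^1.5 = 1.345455^1.5 = 1.560644
Step 3: (Nd/1e16)^(-0.75) = (0.0526)^(-0.75) = 9.104596
Step 4: Vbr = 60 * 1.560644 * 9.104596 = 852.5 V

852.5


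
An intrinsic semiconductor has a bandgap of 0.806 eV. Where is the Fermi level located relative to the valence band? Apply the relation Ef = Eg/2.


Step 1: For an intrinsic semiconductor, the Fermi level sits at midgap.
Step 2: Ef = Eg / 2 = 0.806 / 2 = 0.403 eV

0.403


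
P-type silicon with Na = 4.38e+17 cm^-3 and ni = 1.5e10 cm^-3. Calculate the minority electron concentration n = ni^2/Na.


Step 1: Majority hole concentration p ≈ Na = 4.38e+17 cm^-3
Step 2: n = ni^2 / Na = (1.5e10)^2 / 4.38e+17
Step 3: n = 5.14e+02 cm^-3

5.14e+02


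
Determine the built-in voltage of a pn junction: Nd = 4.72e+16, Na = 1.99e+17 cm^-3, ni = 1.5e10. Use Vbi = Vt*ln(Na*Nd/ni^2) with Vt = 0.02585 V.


Step 1: Compute Na*Nd/ni^2 = 1.99e+17 * 4.72e+16 / (1.5e10)^2 = 4.1746e+13
Step 2: ln(4.1746e+13) = 31.3626
Step 3: Vbi = 0.02585 * 31.3626 = 0.811 V

0.811


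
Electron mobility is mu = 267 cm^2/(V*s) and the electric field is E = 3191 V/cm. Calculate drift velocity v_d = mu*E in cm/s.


Step 1: v_d = mu * E
Step 2: v_d = 267 * 3191 = 851997
Step 3: v_d = 8.52e+05 cm/s

8.52e+05


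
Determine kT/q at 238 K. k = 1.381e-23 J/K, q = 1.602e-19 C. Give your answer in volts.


Step 1: kT = 1.381e-23 * 238 = 3.28678e-21 J
Step 2: Vt = kT/q = 3.28678e-21 / 1.602e-19
Step 3: Vt = 0.02052 V

0.02052


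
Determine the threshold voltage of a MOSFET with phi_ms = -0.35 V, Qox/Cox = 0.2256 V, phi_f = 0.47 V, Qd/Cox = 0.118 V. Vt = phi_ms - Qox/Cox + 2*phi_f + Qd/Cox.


Step 1: Vt = phi_ms - Qox/Cox + 2*phi_f + Qd/Cox
Step 2: Vt = -0.35 - 0.2256 + 2*0.47 + 0.118
Step 3: Vt = -0.35 - 0.2256 + 0.94 + 0.118
Step 4: Vt = 0.4824 V

0.4824


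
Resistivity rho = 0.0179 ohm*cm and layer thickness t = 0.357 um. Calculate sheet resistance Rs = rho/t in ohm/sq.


Step 1: Convert thickness to cm: t = 0.357 um = 3.5700e-05 cm
Step 2: Rs = rho / t = 0.0179 / 3.5700e-05
Step 3: Rs = 501.4 ohm/sq

501.4


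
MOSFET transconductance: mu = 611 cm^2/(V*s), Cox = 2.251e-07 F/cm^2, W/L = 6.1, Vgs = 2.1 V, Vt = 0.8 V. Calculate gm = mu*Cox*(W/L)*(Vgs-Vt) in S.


Step 1: Vov = Vgs - Vt = 2.1 - 0.8 = 1.3 V
Step 2: gm = mu * Cox * (W/L) * Vov
Step 3: gm = 611 * 2.251e-07 * 6.1 * 1.3 = 1.09e-03 S

1.09e-03


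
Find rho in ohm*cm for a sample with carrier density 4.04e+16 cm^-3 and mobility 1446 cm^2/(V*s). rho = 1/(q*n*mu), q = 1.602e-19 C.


Step 1: sigma = q * n * mu = 1.602e-19 * 4.04e+16 * 1446 = 9.35863e+00 S/cm
Step 2: rho = 1 / sigma = 1 / 9.35863e+00 = 0.1069 ohm*cm

0.1069


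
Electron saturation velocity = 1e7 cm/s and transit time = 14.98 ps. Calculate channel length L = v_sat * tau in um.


Step 1: tau in seconds = 14.98 ps * 1e-12 = 1.4980e-11 s
Step 2: L = v_sat * tau = 1e7 * 1.4980e-11 = 1.4980e-04 cm
Step 3: L in um = 1.4980e-04 * 1e4 = 1.498 um

1.498


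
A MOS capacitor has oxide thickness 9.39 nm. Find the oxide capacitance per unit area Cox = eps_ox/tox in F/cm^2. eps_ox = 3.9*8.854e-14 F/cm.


Step 1: eps_ox = 3.9 * 8.854e-14 = 3.45306e-13 F/cm
Step 2: tox in cm = 9.39 nm * 1e-7 = 9.3900e-07 cm
Step 3: Cox = 3.45306e-13 / 9.3900e-07 = 3.68e-07 F/cm^2

3.68e-07


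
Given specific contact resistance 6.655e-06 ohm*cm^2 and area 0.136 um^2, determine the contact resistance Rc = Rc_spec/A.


Step 1: Convert area to cm^2: 0.136 um^2 = 1.3600e-09 cm^2
Step 2: Rc = Rc_spec / A = 6.655e-06 / 1.3600e-09
Step 3: Rc = 4.89e+03 ohms

4.89e+03


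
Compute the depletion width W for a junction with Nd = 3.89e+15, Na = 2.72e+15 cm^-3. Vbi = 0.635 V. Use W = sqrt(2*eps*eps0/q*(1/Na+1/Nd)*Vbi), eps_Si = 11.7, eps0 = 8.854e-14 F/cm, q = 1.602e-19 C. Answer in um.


Step 1: 1/Na + 1/Nd = 1/2.72e+15 + 1/3.89e+15 = 6.24716e-16
Step 2: 2*eps*eps0/q = 2*11.7*8.854e-14/1.602e-19 = 1.293281e+07
Step 3: W^2 = 1.293281e+07 * 6.24716e-16 * 0.635 = 5.13038e-09
Step 4: W = sqrt(5.13038e-09) = 7.163e-05 cm = 0.7163 um

0.7163


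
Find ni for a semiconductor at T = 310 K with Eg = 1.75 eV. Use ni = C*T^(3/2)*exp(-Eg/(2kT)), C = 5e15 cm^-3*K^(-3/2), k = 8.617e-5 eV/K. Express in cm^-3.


Step 1: Compute kT = 8.617e-5 * 310 = 0.0267127 eV
Step 2: Exponent = -Eg/(2kT) = -1.75/(2*0.0267127) = -32.75596
Step 3: T^(3/2) = 310^1.5 = 5458.11
Step 4: ni = 5e15 * 5458.11 * exp(-32.75596) = 1.62e+05 cm^-3

1.62e+05


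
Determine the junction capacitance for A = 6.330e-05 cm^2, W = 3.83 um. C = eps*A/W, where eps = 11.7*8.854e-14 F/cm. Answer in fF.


Step 1: eps_Si = 11.7 * 8.854e-14 = 1.035918e-12 F/cm
Step 2: W in cm = 3.83 * 1e-4 = 3.83e-04 cm
Step 3: C = 1.035918e-12 * 6.330e-05 / 3.83e-04 = 1.712105e-13 F
Step 4: C = 171.21 fF

171.21


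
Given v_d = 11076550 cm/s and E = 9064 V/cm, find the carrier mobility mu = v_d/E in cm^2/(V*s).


Step 1: mu = v_d / E
Step 2: mu = 11076550 / 9064
Step 3: mu = 1222.04 cm^2/(V*s)

1222.04


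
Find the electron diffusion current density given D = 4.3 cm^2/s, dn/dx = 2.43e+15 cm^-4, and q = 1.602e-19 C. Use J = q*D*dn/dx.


Step 1: J = q * D * (dn/dx)
Step 2: J = 1.602e-19 * 4.3 * 2.43e+15
Step 3: J = 1.67e-03 A/cm^2

1.67e-03


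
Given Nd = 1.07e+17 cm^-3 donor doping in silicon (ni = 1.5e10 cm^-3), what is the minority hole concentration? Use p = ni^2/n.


Step 1: Since Nd >> ni, n ≈ Nd = 1.07e+17 cm^-3
Step 2: p = ni^2 / n = (1.5e10)^2 / 1.07e+17
Step 3: p = 2.25e20 / 1.07e+17 = 2.10e+03 cm^-3

2.10e+03


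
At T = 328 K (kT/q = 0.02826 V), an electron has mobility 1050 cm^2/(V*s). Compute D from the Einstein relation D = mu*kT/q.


Step 1: D = mu * (kT/q)
Step 2: D = 1050 * 0.02826
Step 3: D = 29.67 cm^2/s

29.67


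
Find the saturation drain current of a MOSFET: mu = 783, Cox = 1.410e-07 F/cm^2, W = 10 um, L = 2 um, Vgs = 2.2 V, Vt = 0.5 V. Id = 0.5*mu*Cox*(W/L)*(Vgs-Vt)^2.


Step 1: Overdrive voltage Vov = Vgs - Vt = 2.2 - 0.5 = 1.7 V
Step 2: W/L = 10/2 = 5
Step 3: Id = 0.5 * 783 * 1.410e-07 * 5 * 1.7^2
Step 4: Id = 7.98e-04 A

7.98e-04


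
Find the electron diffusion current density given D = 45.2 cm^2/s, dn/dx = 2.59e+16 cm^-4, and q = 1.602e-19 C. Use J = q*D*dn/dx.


Step 1: J = q * D * (dn/dx)
Step 2: J = 1.602e-19 * 45.2 * 2.59e+16
Step 3: J = 1.88e-01 A/cm^2

1.88e-01


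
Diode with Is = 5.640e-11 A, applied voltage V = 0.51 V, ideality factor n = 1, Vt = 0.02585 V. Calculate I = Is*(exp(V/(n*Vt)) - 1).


Step 1: V/(n*Vt) = 0.51/(1*0.02585) = 19.7292
Step 2: exp(19.7292) = 3.7007e+08
Step 3: I = 5.640e-11 * (3.7007e+08 - 1) = 2.09e-02 A

2.09e-02


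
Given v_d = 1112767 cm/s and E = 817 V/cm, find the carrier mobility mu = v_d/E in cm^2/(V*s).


Step 1: mu = v_d / E
Step 2: mu = 1112767 / 817
Step 3: mu = 1362.02 cm^2/(V*s)

1362.02


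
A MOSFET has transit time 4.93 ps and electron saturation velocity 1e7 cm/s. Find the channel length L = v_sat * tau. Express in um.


Step 1: tau in seconds = 4.93 ps * 1e-12 = 4.9300e-12 s
Step 2: L = v_sat * tau = 1e7 * 4.9300e-12 = 4.9300e-05 cm
Step 3: L in um = 4.9300e-05 * 1e4 = 0.493 um

0.493


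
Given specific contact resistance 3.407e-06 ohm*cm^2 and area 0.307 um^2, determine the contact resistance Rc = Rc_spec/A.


Step 1: Convert area to cm^2: 0.307 um^2 = 3.0700e-09 cm^2
Step 2: Rc = Rc_spec / A = 3.407e-06 / 3.0700e-09
Step 3: Rc = 1.11e+03 ohms

1.11e+03


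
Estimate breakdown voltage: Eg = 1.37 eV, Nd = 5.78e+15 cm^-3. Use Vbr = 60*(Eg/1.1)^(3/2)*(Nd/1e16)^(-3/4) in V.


Step 1: Eg/1.1 = 1.37/1.1 = 1.245455
Step 2: (Eg/1.1)^1.5 = 1.245455^1.5 = 1.389927
Step 3: (Nd/1e16)^(-0.75) = (0.578)^(-0.75) = 1.508531
Step 4: Vbr = 60 * 1.389927 * 1.508531 = 125.8 V

125.8


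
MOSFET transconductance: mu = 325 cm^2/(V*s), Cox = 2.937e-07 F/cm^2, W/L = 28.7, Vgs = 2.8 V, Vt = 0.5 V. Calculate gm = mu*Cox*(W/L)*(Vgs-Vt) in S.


Step 1: Vov = Vgs - Vt = 2.8 - 0.5 = 2.3 V
Step 2: gm = mu * Cox * (W/L) * Vov
Step 3: gm = 325 * 2.937e-07 * 28.7 * 2.3 = 6.30e-03 S

6.30e-03


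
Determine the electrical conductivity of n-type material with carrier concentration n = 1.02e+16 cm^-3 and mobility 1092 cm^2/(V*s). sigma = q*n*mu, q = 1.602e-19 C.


Step 1: sigma = q * n * mu
Step 2: sigma = 1.602e-19 * 1.02e+16 * 1092
Step 3: sigma = 1.784e+00 S/cm

1.784e+00


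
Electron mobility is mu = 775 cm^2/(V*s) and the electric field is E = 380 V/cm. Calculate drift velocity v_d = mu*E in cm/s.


Step 1: v_d = mu * E
Step 2: v_d = 775 * 380 = 294500
Step 3: v_d = 2.95e+05 cm/s

2.95e+05


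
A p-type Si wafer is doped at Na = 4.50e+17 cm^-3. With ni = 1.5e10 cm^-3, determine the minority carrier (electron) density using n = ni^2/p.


Step 1: Majority hole concentration p ≈ Na = 4.50e+17 cm^-3
Step 2: n = ni^2 / Na = (1.5e10)^2 / 4.50e+17
Step 3: n = 5.00e+02 cm^-3

5.00e+02


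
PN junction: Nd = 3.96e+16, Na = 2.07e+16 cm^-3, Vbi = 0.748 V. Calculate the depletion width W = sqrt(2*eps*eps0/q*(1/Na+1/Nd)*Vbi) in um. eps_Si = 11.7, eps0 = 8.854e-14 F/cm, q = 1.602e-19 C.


Step 1: 1/Na + 1/Nd = 1/2.07e+16 + 1/3.96e+16 = 7.35617e-17
Step 2: 2*eps*eps0/q = 2*11.7*8.854e-14/1.602e-19 = 1.293281e+07
Step 3: W^2 = 1.293281e+07 * 7.35617e-17 * 0.748 = 7.11617e-10
Step 4: W = sqrt(7.11617e-10) = 2.668e-05 cm = 0.2668 um

0.2668


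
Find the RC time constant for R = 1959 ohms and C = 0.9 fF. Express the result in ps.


Step 1: tau = R * C
Step 2: tau = 1959 * 0.9 fF = 1959 * 9.0e-16 F
Step 3: tau = 1.7631e-12 s = 1.7631 ps

1.7631


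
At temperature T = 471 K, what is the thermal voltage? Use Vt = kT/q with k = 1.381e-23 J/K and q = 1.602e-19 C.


Step 1: kT = 1.381e-23 * 471 = 6.50451e-21 J
Step 2: Vt = kT/q = 6.50451e-21 / 1.602e-19
Step 3: Vt = 0.0406 V

0.0406


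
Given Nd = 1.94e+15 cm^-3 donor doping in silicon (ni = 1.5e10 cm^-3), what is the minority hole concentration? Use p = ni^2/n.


Step 1: Since Nd >> ni, n ≈ Nd = 1.94e+15 cm^-3
Step 2: p = ni^2 / n = (1.5e10)^2 / 1.94e+15
Step 3: p = 2.25e20 / 1.94e+15 = 1.16e+05 cm^-3

1.16e+05


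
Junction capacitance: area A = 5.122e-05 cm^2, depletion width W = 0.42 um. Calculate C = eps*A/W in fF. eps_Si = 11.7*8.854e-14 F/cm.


Step 1: eps_Si = 11.7 * 8.854e-14 = 1.035918e-12 F/cm
Step 2: W in cm = 0.42 * 1e-4 = 4.20e-05 cm
Step 3: C = 1.035918e-12 * 5.122e-05 / 4.20e-05 = 1.263327e-12 F
Step 4: C = 1263.33 fF

1263.33


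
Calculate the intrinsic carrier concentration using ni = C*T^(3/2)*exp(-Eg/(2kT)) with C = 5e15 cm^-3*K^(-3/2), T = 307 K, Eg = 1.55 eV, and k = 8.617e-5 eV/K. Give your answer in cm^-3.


Step 1: Compute kT = 8.617e-5 * 307 = 0.02645419 eV
Step 2: Exponent = -Eg/(2kT) = -1.55/(2*0.02645419) = -29.29593
Step 3: T^(3/2) = 307^1.5 = 5379.07
Step 4: ni = 5e15 * 5379.07 * exp(-29.29593) = 5.09e+06 cm^-3

5.09e+06


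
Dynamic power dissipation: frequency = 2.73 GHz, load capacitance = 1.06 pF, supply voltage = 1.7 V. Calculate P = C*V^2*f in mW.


Step 1: V^2 = 1.7^2 = 2.89 V^2
Step 2: P = C*V^2*f = 1.06e-12 F * 2.89 * 2.73e9 Hz
Step 3: P = 8.363082e-03 W
Step 4: P = 8.363 mW

8.363


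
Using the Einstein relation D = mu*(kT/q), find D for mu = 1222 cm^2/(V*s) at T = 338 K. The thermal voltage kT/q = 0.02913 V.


Step 1: D = mu * (kT/q)
Step 2: D = 1222 * 0.02913
Step 3: D = 35.6 cm^2/s

35.6


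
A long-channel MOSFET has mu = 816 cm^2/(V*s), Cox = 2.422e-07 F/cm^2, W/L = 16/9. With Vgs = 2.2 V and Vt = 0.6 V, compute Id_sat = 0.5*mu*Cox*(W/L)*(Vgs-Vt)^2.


Step 1: Overdrive voltage Vov = Vgs - Vt = 2.2 - 0.6 = 1.6 V
Step 2: W/L = 16/9 = 1.77778
Step 3: Id = 0.5 * 816 * 2.422e-07 * 1.77778 * 1.6^2
Step 4: Id = 4.50e-04 A

4.50e-04


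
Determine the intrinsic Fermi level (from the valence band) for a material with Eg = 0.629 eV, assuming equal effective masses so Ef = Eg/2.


Step 1: For an intrinsic semiconductor, the Fermi level sits at midgap.
Step 2: Ef = Eg / 2 = 0.629 / 2 = 0.3145 eV

0.3145


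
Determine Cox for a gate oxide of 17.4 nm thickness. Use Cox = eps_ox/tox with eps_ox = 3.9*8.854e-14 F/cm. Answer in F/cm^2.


Step 1: eps_ox = 3.9 * 8.854e-14 = 3.45306e-13 F/cm
Step 2: tox in cm = 17.4 nm * 1e-7 = 1.7400e-06 cm
Step 3: Cox = 3.45306e-13 / 1.7400e-06 = 1.98e-07 F/cm^2

1.98e-07


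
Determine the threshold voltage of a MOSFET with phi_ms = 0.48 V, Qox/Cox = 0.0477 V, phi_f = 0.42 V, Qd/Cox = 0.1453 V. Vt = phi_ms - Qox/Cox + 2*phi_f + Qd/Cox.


Step 1: Vt = phi_ms - Qox/Cox + 2*phi_f + Qd/Cox
Step 2: Vt = 0.48 - 0.0477 + 2*0.42 + 0.1453
Step 3: Vt = 0.48 - 0.0477 + 0.84 + 0.1453
Step 4: Vt = 1.4176 V

1.4176


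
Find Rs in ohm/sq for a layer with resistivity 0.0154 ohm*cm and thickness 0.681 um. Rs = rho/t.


Step 1: Convert thickness to cm: t = 0.681 um = 6.8100e-05 cm
Step 2: Rs = rho / t = 0.0154 / 6.8100e-05
Step 3: Rs = 226.1 ohm/sq

226.1


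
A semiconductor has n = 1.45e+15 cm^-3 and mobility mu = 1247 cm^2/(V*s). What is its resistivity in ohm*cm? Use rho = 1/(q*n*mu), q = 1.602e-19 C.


Step 1: sigma = q * n * mu = 1.602e-19 * 1.45e+15 * 1247 = 2.89666e-01 S/cm
Step 2: rho = 1 / sigma = 1 / 2.89666e-01 = 3.452 ohm*cm

3.452


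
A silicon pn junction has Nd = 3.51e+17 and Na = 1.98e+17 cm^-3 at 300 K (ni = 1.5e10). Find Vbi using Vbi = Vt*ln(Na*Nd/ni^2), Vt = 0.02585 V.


Step 1: Compute Na*Nd/ni^2 = 1.98e+17 * 3.51e+17 / (1.5e10)^2 = 3.0888e+14
Step 2: ln(3.0888e+14) = 33.3640
Step 3: Vbi = 0.02585 * 33.3640 = 0.862 V

0.862


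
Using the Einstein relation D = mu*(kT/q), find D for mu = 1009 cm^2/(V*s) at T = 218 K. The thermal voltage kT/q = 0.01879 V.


Step 1: D = mu * (kT/q)
Step 2: D = 1009 * 0.01879
Step 3: D = 18.96 cm^2/s

18.96


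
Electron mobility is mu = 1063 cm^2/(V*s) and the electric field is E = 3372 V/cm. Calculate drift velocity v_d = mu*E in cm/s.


Step 1: v_d = mu * E
Step 2: v_d = 1063 * 3372 = 3584436
Step 3: v_d = 3.58e+06 cm/s

3.58e+06


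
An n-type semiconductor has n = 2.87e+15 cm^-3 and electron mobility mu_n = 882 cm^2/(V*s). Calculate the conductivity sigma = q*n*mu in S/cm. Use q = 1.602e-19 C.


Step 1: sigma = q * n * mu
Step 2: sigma = 1.602e-19 * 2.87e+15 * 882
Step 3: sigma = 4.055e-01 S/cm

4.055e-01


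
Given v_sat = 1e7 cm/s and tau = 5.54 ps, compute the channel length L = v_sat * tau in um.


Step 1: tau in seconds = 5.54 ps * 1e-12 = 5.5400e-12 s
Step 2: L = v_sat * tau = 1e7 * 5.5400e-12 = 5.5400e-05 cm
Step 3: L in um = 5.5400e-05 * 1e4 = 0.554 um

0.554


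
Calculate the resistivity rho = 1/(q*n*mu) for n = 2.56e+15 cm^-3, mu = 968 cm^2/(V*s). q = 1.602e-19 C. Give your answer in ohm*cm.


Step 1: sigma = q * n * mu = 1.602e-19 * 2.56e+15 * 968 = 3.96988e-01 S/cm
Step 2: rho = 1 / sigma = 1 / 3.96988e-01 = 2.519 ohm*cm

2.519


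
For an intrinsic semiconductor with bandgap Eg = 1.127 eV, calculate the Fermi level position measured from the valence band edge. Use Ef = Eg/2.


Step 1: For an intrinsic semiconductor, the Fermi level sits at midgap.
Step 2: Ef = Eg / 2 = 1.127 / 2 = 0.5635 eV

0.5635


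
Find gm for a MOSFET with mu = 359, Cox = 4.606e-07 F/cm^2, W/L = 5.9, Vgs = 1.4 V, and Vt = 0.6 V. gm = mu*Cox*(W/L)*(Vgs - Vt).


Step 1: Vov = Vgs - Vt = 1.4 - 0.6 = 0.8 V
Step 2: gm = mu * Cox * (W/L) * Vov
Step 3: gm = 359 * 4.606e-07 * 5.9 * 0.8 = 7.80e-04 S

7.80e-04


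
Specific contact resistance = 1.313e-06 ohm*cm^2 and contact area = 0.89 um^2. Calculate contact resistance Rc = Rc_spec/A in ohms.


Step 1: Convert area to cm^2: 0.89 um^2 = 8.9000e-09 cm^2
Step 2: Rc = Rc_spec / A = 1.313e-06 / 8.9000e-09
Step 3: Rc = 1.48e+02 ohms

1.48e+02


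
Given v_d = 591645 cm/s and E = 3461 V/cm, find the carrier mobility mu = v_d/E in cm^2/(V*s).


Step 1: mu = v_d / E
Step 2: mu = 591645 / 3461
Step 3: mu = 170.95 cm^2/(V*s)

170.95


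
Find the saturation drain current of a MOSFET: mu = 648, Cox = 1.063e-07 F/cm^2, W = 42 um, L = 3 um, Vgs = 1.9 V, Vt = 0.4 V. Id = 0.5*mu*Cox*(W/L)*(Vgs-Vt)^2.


Step 1: Overdrive voltage Vov = Vgs - Vt = 1.9 - 0.4 = 1.5 V
Step 2: W/L = 42/3 = 14
Step 3: Id = 0.5 * 648 * 1.063e-07 * 14 * 1.5^2
Step 4: Id = 1.08e-03 A

1.08e-03


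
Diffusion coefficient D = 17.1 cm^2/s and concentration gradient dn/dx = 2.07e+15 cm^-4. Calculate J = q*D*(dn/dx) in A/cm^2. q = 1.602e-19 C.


Step 1: J = q * D * (dn/dx)
Step 2: J = 1.602e-19 * 17.1 * 2.07e+15
Step 3: J = 5.67e-03 A/cm^2

5.67e-03


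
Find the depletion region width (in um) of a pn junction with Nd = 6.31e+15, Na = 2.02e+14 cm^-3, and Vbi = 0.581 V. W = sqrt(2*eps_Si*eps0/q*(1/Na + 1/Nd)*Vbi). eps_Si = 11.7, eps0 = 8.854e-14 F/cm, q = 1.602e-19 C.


Step 1: 1/Na + 1/Nd = 1/2.02e+14 + 1/6.31e+15 = 5.10897e-15
Step 2: 2*eps*eps0/q = 2*11.7*8.854e-14/1.602e-19 = 1.293281e+07
Step 3: W^2 = 1.293281e+07 * 5.10897e-15 * 0.581 = 3.83886e-08
Step 4: W = sqrt(3.83886e-08) = 1.959e-04 cm = 1.959 um

1.959


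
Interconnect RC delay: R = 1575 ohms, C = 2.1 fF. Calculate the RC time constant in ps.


Step 1: tau = R * C
Step 2: tau = 1575 * 2.1 fF = 1575 * 2.1e-15 F
Step 3: tau = 3.3075e-12 s = 3.3075 ps

3.3075


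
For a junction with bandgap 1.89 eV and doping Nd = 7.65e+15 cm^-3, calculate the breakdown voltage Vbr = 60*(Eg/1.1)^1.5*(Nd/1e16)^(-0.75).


Step 1: Eg/1.1 = 1.89/1.1 = 1.718182
Step 2: (Eg/1.1)^1.5 = 1.718182^1.5 = 2.252183
Step 3: (Nd/1e16)^(-0.75) = (0.765)^(-0.75) = 1.222514
Step 4: Vbr = 60 * 2.252183 * 1.222514 = 165.2 V

165.2


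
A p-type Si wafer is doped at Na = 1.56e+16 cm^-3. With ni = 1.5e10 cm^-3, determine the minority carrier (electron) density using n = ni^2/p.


Step 1: Majority hole concentration p ≈ Na = 1.56e+16 cm^-3
Step 2: n = ni^2 / Na = (1.5e10)^2 / 1.56e+16
Step 3: n = 1.44e+04 cm^-3

1.44e+04


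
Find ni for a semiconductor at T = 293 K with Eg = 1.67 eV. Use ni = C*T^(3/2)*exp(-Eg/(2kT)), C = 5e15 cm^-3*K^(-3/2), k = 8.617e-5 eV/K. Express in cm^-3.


Step 1: Compute kT = 8.617e-5 * 293 = 0.02524781 eV
Step 2: Exponent = -Eg/(2kT) = -1.67/(2*0.02524781) = -33.07218
Step 3: T^(3/2) = 293^1.5 = 5015.35
Step 4: ni = 5e15 * 5015.35 * exp(-33.07218) = 1.09e+05 cm^-3

1.09e+05


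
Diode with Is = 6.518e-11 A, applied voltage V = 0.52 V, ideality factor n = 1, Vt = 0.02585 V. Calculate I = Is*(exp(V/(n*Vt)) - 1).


Step 1: V/(n*Vt) = 0.52/(1*0.02585) = 20.1161
Step 2: exp(20.1161) = 5.4489e+08
Step 3: I = 6.518e-11 * (5.4489e+08 - 1) = 3.55e-02 A

3.55e-02


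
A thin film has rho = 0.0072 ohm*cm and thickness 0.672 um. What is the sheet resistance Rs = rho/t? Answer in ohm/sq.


Step 1: Convert thickness to cm: t = 0.672 um = 6.7200e-05 cm
Step 2: Rs = rho / t = 0.0072 / 6.7200e-05
Step 3: Rs = 107.1 ohm/sq

107.1


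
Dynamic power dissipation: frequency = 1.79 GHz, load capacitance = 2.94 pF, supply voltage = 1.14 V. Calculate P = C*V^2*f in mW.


Step 1: V^2 = 1.14^2 = 1.2996 V^2
Step 2: P = C*V^2*f = 2.94e-12 F * 1.2996 * 1.79e9 Hz
Step 3: P = 6.83927496e-03 W
Step 4: P = 6.839 mW

6.839


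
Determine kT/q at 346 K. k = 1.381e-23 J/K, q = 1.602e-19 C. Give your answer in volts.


Step 1: kT = 1.381e-23 * 346 = 4.77826e-21 J
Step 2: Vt = kT/q = 4.77826e-21 / 1.602e-19
Step 3: Vt = 0.02983 V

0.02983


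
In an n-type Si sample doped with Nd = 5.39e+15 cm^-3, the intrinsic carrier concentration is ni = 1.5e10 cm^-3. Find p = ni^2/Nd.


Step 1: Since Nd >> ni, n ≈ Nd = 5.39e+15 cm^-3
Step 2: p = ni^2 / n = (1.5e10)^2 / 5.39e+15
Step 3: p = 2.25e20 / 5.39e+15 = 4.17e+04 cm^-3

4.17e+04


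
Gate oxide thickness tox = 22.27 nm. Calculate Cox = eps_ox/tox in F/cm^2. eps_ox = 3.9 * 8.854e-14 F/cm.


Step 1: eps_ox = 3.9 * 8.854e-14 = 3.45306e-13 F/cm
Step 2: tox in cm = 22.27 nm * 1e-7 = 2.2270e-06 cm
Step 3: Cox = 3.45306e-13 / 2.2270e-06 = 1.55e-07 F/cm^2

1.55e-07


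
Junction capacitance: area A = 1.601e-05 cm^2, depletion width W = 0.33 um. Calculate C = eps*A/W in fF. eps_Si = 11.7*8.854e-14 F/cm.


Step 1: eps_Si = 11.7 * 8.854e-14 = 1.035918e-12 F/cm
Step 2: W in cm = 0.33 * 1e-4 = 3.30e-05 cm
Step 3: C = 1.035918e-12 * 1.601e-05 / 3.30e-05 = 5.025772e-13 F
Step 4: C = 502.58 fF

502.58


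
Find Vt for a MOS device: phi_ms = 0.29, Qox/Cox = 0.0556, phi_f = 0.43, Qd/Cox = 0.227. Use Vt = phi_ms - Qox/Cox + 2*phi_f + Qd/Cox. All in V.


Step 1: Vt = phi_ms - Qox/Cox + 2*phi_f + Qd/Cox
Step 2: Vt = 0.29 - 0.0556 + 2*0.43 + 0.227
Step 3: Vt = 0.29 - 0.0556 + 0.86 + 0.227
Step 4: Vt = 1.3214 V

1.3214


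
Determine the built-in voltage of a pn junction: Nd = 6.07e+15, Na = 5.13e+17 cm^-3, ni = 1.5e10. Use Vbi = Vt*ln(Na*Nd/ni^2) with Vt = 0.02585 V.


Step 1: Compute Na*Nd/ni^2 = 5.13e+17 * 6.07e+15 / (1.5e10)^2 = 1.3840e+13
Step 2: ln(1.3840e+13) = 30.2586
Step 3: Vbi = 0.02585 * 30.2586 = 0.782 V

0.782


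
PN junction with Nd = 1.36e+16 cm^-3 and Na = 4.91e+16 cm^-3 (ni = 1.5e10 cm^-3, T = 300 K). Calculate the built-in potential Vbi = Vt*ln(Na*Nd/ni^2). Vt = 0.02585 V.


Step 1: Compute Na*Nd/ni^2 = 4.91e+16 * 1.36e+16 / (1.5e10)^2 = 2.9678e+12
Step 2: ln(2.9678e+12) = 28.7188
Step 3: Vbi = 0.02585 * 28.7188 = 0.742 V

0.742


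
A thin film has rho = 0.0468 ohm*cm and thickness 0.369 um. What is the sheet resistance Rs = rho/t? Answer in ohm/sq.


Step 1: Convert thickness to cm: t = 0.369 um = 3.6900e-05 cm
Step 2: Rs = rho / t = 0.0468 / 3.6900e-05
Step 3: Rs = 1268.3 ohm/sq

1268.3


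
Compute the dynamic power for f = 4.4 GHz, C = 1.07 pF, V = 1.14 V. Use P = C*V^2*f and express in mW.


Step 1: V^2 = 1.14^2 = 1.2996 V^2
Step 2: P = C*V^2*f = 1.07e-12 F * 1.2996 * 4.4e9 Hz
Step 3: P = 6.1185168e-03 W
Step 4: P = 6.119 mW

6.119


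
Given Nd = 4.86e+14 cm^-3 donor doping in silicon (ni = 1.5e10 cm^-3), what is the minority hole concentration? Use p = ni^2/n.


Step 1: Since Nd >> ni, n ≈ Nd = 4.86e+14 cm^-3
Step 2: p = ni^2 / n = (1.5e10)^2 / 4.86e+14
Step 3: p = 2.25e20 / 4.86e+14 = 4.63e+05 cm^-3

4.63e+05


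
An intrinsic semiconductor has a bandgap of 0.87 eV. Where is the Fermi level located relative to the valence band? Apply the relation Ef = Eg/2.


Step 1: For an intrinsic semiconductor, the Fermi level sits at midgap.
Step 2: Ef = Eg / 2 = 0.87 / 2 = 0.435 eV

0.435


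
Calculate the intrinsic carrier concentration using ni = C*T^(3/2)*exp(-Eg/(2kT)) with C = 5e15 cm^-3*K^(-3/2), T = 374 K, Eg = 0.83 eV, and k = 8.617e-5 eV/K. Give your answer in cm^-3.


Step 1: Compute kT = 8.617e-5 * 374 = 0.03222758 eV
Step 2: Exponent = -Eg/(2kT) = -0.83/(2*0.03222758) = -12.87717
Step 3: T^(3/2) = 374^1.5 = 7232.82
Step 4: ni = 5e15 * 7232.82 * exp(-12.87717) = 9.24e+13 cm^-3

9.24e+13


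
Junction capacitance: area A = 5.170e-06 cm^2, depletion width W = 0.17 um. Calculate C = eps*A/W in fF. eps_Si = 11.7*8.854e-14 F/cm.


Step 1: eps_Si = 11.7 * 8.854e-14 = 1.035918e-12 F/cm
Step 2: W in cm = 0.17 * 1e-4 = 1.70e-05 cm
Step 3: C = 1.035918e-12 * 5.170e-06 / 1.70e-05 = 3.150409e-13 F
Step 4: C = 315.04 fF

315.04


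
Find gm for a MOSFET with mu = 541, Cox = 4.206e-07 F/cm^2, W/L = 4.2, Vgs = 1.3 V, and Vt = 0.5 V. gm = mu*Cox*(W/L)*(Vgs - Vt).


Step 1: Vov = Vgs - Vt = 1.3 - 0.5 = 0.8 V
Step 2: gm = mu * Cox * (W/L) * Vov
Step 3: gm = 541 * 4.206e-07 * 4.2 * 0.8 = 7.65e-04 S

7.65e-04


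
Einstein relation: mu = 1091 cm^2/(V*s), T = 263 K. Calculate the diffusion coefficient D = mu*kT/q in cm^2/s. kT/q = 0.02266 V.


Step 1: D = mu * (kT/q)
Step 2: D = 1091 * 0.02266
Step 3: D = 24.72 cm^2/s

24.72


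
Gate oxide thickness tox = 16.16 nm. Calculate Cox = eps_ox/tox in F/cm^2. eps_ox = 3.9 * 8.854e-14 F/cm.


Step 1: eps_ox = 3.9 * 8.854e-14 = 3.45306e-13 F/cm
Step 2: tox in cm = 16.16 nm * 1e-7 = 1.6160e-06 cm
Step 3: Cox = 3.45306e-13 / 1.6160e-06 = 2.14e-07 F/cm^2

2.14e-07


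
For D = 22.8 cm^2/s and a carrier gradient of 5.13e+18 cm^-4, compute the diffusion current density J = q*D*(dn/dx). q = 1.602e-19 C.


Step 1: J = q * D * (dn/dx)
Step 2: J = 1.602e-19 * 22.8 * 5.13e+18
Step 3: J = 1.87e+01 A/cm^2

1.87e+01


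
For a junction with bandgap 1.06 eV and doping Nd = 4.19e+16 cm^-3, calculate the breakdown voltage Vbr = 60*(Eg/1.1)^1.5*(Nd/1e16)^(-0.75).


Step 1: Eg/1.1 = 1.06/1.1 = 0.963636
Step 2: (Eg/1.1)^1.5 = 0.963636^1.5 = 0.945953
Step 3: (Nd/1e16)^(-0.75) = (4.19)^(-0.75) = 0.341460
Step 4: Vbr = 60 * 0.945953 * 0.341460 = 19.4 V

19.4


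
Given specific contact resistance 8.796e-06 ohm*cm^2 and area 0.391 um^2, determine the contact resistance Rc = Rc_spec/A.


Step 1: Convert area to cm^2: 0.391 um^2 = 3.9100e-09 cm^2
Step 2: Rc = Rc_spec / A = 8.796e-06 / 3.9100e-09
Step 3: Rc = 2.25e+03 ohms

2.25e+03


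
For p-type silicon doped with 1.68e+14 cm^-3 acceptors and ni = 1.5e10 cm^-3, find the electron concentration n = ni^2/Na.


Step 1: Majority hole concentration p ≈ Na = 1.68e+14 cm^-3
Step 2: n = ni^2 / Na = (1.5e10)^2 / 1.68e+14
Step 3: n = 1.34e+06 cm^-3

1.34e+06


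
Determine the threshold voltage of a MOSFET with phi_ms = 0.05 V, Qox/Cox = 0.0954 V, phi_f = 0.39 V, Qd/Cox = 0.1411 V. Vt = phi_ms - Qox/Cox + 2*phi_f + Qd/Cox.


Step 1: Vt = phi_ms - Qox/Cox + 2*phi_f + Qd/Cox
Step 2: Vt = 0.05 - 0.0954 + 2*0.39 + 0.1411
Step 3: Vt = 0.05 - 0.0954 + 0.78 + 0.1411
Step 4: Vt = 0.8757 V

0.8757


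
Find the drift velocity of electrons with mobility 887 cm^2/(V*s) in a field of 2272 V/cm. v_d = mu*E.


Step 1: v_d = mu * E
Step 2: v_d = 887 * 2272 = 2015264
Step 3: v_d = 2.02e+06 cm/s

2.02e+06


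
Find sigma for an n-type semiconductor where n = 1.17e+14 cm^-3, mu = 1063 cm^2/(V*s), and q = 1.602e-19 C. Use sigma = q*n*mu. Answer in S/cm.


Step 1: sigma = q * n * mu
Step 2: sigma = 1.602e-19 * 1.17e+14 * 1063
Step 3: sigma = 1.992e-02 S/cm

1.992e-02


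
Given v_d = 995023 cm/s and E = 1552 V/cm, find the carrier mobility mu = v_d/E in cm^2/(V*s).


Step 1: mu = v_d / E
Step 2: mu = 995023 / 1552
Step 3: mu = 641.12 cm^2/(V*s)

641.12


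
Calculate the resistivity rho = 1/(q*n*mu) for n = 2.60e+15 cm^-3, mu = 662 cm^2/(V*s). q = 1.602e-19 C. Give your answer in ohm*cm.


Step 1: sigma = q * n * mu = 1.602e-19 * 2.60e+15 * 662 = 2.75736e-01 S/cm
Step 2: rho = 1 / sigma = 1 / 2.75736e-01 = 3.627 ohm*cm

3.627


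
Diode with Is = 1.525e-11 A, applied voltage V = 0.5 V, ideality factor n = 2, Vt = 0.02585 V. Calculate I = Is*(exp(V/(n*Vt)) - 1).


Step 1: V/(n*Vt) = 0.5/(2*0.02585) = 9.6712
Step 2: exp(9.6712) = 1.5854e+04
Step 3: I = 1.525e-11 * (1.5854e+04 - 1) = 2.42e-07 A

2.42e-07
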